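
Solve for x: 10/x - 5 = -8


Subtract -5 from both sides: 10/x = -3
Multiply both sides by x: 10 = -3 * x
Divide by -3: x = -10/3

x = -10/3


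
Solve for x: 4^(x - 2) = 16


Express both sides with the same base.
16 = 4^2
Since the bases match, equate exponents: x - 2 = 2
So x = 2 - (-2) = 4

x = 4


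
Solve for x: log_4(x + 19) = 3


Convert to exponential form: x + 19 = 4^3 = 64
x = 64 - 19 = 45
Check: log_4(45 + 19) = log_4(64) = log_4(64) = 3 ✓

x = 45


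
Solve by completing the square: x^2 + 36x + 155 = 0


Start: x^2 + 36x + 155 = 0
Move constant: x^2 + 36x = -155
Half of 36 is 18, squared is 324
Add 324 to both sides: x^2 + 36x + 324 = 169
(x + 18)^2 = 169
x + 18 = ±13
x = -18 + 13 = -5 or x = -18 - 13 = -31

x = -31, x = -5


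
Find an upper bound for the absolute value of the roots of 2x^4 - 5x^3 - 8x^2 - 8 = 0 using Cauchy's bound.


Cauchy's bound: all roots r satisfy |r| <= 1 + max(|a_i/a_n|) for i = 0,...,n-1
where a_n is the leading coefficient.

Coefficients: [2, -5, -8, 0, -8]
Leading coefficient a_n = 2
Ratios |a_i/a_n|: 5/2, 4, 0, 4
Maximum ratio: 4
Cauchy's bound: |r| <= 1 + 4 = 5

Upper bound = 5


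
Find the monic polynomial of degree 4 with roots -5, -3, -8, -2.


A monic polynomial with roots -5, -3, -8, -2 is:
p(x) = (x + 5)(x + 3)(x + 8)(x + 2)
After multiplying by (x + 5): x + 5
After multiplying by (x + 3): x^2 + 8x + 15
After multiplying by (x + 8): x^3 + 16x^2 + 79x + 120
After multiplying by (x + 2): x^4 + 18x^3 + 111x^2 + 278x + 240

x^4 + 18x^3 + 111x^2 + 278x + 240


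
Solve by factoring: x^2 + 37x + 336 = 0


We need two numbers that multiply to 336 and add to 37.
Those numbers are 16 and 21 (since 16 * 21 = 336 and 16 + 21 = 37).
So x^2 + 37x + 336 = (x + 16)(x + 21) = 0
Setting each factor to zero: x = -16 or x = -21

x = -21, x = -16


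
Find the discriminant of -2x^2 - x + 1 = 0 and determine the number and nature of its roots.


For ax^2 + bx + c = 0, discriminant D = b^2 - 4ac
Here a = -2, b = -1, c = 1
D = (-1)^2 - 4(-2)(1) = 1 + 8 = 9

D = 9 > 0 and is a perfect square (sqrt = 3)
The equation has 2 distinct real rational roots.

Discriminant = 9, 2 distinct real rational roots


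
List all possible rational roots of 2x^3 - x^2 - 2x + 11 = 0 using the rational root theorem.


Rational root theorem: possible roots are ±p/q where:
  p divides the constant term (11): p ∈ {1, 11}
  q divides the leading coefficient (2): q ∈ {1, 2}

All possible rational roots: -11, -11/2, -1, -1/2, 1/2, 1, 11/2, 11

-11, -11/2, -1, -1/2, 1/2, 1, 11/2, 11


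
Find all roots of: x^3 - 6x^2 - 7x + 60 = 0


Let p(x) = x^3 - 6x^2 - 7x + 60. By the rational root theorem (leading coefficient 1), any rational root is an integer divisor of 60: try ±1, ±2, ... in turn.
Test x = 1: value = 48 ≠ 0.
Test x = -1: value = 60 ≠ 0.
Test x = 2: value = 30 ≠ 0.
Test x = -2: value = 42 ≠ 0.
Test x = 3: value = 12 ≠ 0.
Test x = -3: value = 0 ✓, so (x + 3) is a factor.
Synthetic division by (x + 3): bring down 1; 1(-3) - 6 = -9; (-9)(-3) - 7 = 20; 20(-3) + 60 = 0 → quotient x^2 - 9x + 20, remainder 0.
Solve the quadratic x^2 - 9x + 20 = 0: discriminant = (-9)^2 - 4(1)(20) = 81 - 80 = 1.
sqrt(1) = 1, so x = (9 ± 1)/2: x = 5 or x = 4.
Collecting all roots found:

x = -3, x = 4, x = 5


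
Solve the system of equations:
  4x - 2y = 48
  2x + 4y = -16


Using Cramer's rule:
Determinant D = (4)(4) - (2)(-2) = 16 + 4 = 20
Dx = (48)(4) - (-16)(-2) = 192 - 32 = 160
Dy = (4)(-16) - (2)(48) = -64 - 96 = -160
x = Dx/D = 160/20 = 8
y = Dy/D = -160/20 = -8

x = 8, y = -8


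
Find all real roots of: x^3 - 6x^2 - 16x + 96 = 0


Let p(x) = x^3 - 6x^2 - 16x + 96. By the rational root theorem (leading coefficient 1), any rational root is an integer divisor of 96: try ±1, ±2, ... in turn.
Test x = 1: value = 75 ≠ 0.
Test x = -1: value = 105 ≠ 0.
Test x = 2: value = 48 ≠ 0.
Test x = -2: value = 96 ≠ 0.
Test x = 3: value = 21 ≠ 0.
Test x = -3: value = 63 ≠ 0.
Test x = 4: value = 0 ✓, so (x - 4) is a factor.
Synthetic division by (x - 4): bring down 1; 1(4) - 6 = -2; (-2)(4) - 16 = -24; (-24)(4) + 96 = 0 → quotient x^2 - 2x - 24, remainder 0.
Solve the quadratic x^2 - 2x - 24 = 0: discriminant = (-2)^2 - 4(1)(-24) = 4 + 96 = 100.
sqrt(100) = 10, so x = (2 ± 10)/2: x = 6 or x = -4.

x = -4, x = 4, x = 6


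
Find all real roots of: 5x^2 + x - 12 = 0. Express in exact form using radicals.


Using the quadratic formula: x = (-b ± sqrt(b^2 - 4ac)) / (2a)
Here a = 5, b = 1, c = -12
Discriminant = b^2 - 4ac = 1^2 - 4(5)(-12) = 1 + 240 = 241
Since discriminant = 241 > 0, there are two real roots.
x = (-1 ± sqrt(241)) / 10
Numerically: x ≈ 1.4524 or x ≈ -1.6524

x = (-1 + sqrt(241)) / 10 or x = (-1 - sqrt(241)) / 10


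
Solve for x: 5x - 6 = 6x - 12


Starting with: 5x - 6 = 6x - 12
Move all x terms to left: (5 - 6)x = -12 + 6
Simplify: -x = -6
Divide both sides by -1: x = 6

x = 6


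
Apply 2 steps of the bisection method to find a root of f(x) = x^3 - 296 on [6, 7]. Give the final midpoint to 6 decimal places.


f(x) = x^3 - 296
f(6) = -80 < 0
f(7) = 47 > 0

Step 1: midpoint = (6.000000 + 7.000000)/2 = 6.500000
  f(6.500000) = -21.375000
  f(mid) < 0, so root is in [6.500000, 7.000000]

Step 2: midpoint = (6.500000 + 7.000000)/2 = 6.750000
  f(6.750000) = 11.546875
  f(mid) > 0, so root is in [6.500000, 6.750000]

midpoint = 6.750000


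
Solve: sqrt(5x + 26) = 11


Square both sides: 5x + 26 = 11^2 = 121
5x = 121 - 26 = 95
x = 19
Check: sqrt(5*19 + 26) = sqrt(121) = 11 ✓

x = 19


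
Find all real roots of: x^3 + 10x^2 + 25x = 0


The constant term is 0, so x = 0 is a root. Factor out x:
  x(x^2 + 10x + 25) = 0
Solve the quadratic x^2 + 10x + 25 = 0: discriminant = 10^2 - 4(1)(25) = 100 - 100 = 0.
Discriminant = 0, so a double root: x = -10/2 = -5.

x = -5 (multiplicity 2), x = 0


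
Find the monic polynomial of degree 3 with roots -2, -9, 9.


A monic polynomial with roots -2, -9, 9 is:
p(x) = (x + 2)(x + 9)(x - 9)
After multiplying by (x + 2): x + 2
After multiplying by (x + 9): x^2 + 11x + 18
After multiplying by (x - 9): x^3 + 2x^2 - 81x - 162

x^3 + 2x^2 - 81x - 162


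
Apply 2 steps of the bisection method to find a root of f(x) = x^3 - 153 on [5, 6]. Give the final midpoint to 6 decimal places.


f(x) = x^3 - 153
f(5) = -28 < 0
f(6) = 63 > 0

Step 1: midpoint = (5.000000 + 6.000000)/2 = 5.500000
  f(5.500000) = 13.375000
  f(mid) > 0, so root is in [5.000000, 5.500000]

Step 2: midpoint = (5.000000 + 5.500000)/2 = 5.250000
  f(5.250000) = -8.296875
  f(mid) < 0, so root is in [5.250000, 5.500000]

midpoint = 5.250000


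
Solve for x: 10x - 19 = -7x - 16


Starting with: 10x - 19 = -7x - 16
Move all x terms to left: (10 + 7)x = -16 + 19
Simplify: 17x = 3
Divide both sides by 17: x = 3/17

x = 3/17


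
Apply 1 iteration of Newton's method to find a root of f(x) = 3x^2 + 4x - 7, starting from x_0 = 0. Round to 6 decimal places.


Newton's method: x_(n+1) = x_n - f(x_n)/f'(x_n)
f(x) = 3x^2 + 4x - 7
f'(x) = 6x + 4

Iteration 1:
  f(0.000000) = -7.000000
  f'(0.000000) = 4.000000
  x_1 = 0.000000 - (-7.000000)/(4.000000) = 1.750000

x_1 = 1.750000


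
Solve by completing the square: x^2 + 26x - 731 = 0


Start: x^2 + 26x - 731 = 0
Move constant: x^2 + 26x = 731
Half of 26 is 13, squared is 169
Add 169 to both sides: x^2 + 26x + 169 = 900
(x + 13)^2 = 900
x + 13 = ±30
x = -13 + 30 = 17 or x = -13 - 30 = -43

x = -43, x = 17


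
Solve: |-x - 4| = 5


An absolute value equation |expr| = 5 gives two cases:
Case 1: -x - 4 = 5
  -x = 9, so x = -9
Case 2: -x - 4 = -5
  -x = -1, so x = 1

x = -9, x = 1


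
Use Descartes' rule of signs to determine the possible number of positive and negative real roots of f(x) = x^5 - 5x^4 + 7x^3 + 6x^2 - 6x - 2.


Descartes' rule of signs:

For positive roots, count sign changes in f(x) = x^5 - 5x^4 + 7x^3 + 6x^2 - 6x - 2:
Signs of coefficients: +, -, +, +, -, -
Number of sign changes: 3
Possible positive real roots: 3, 1

For negative roots, examine f(-x) = -x^5 - 5x^4 - 7x^3 + 6x^2 + 6x - 2:
Signs of coefficients: -, -, -, +, +, -
Number of sign changes: 2
Possible negative real roots: 2, 0

Positive roots: 3 or 1; Negative roots: 2 or 0


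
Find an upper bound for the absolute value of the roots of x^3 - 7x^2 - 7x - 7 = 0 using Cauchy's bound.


Cauchy's bound: all roots r satisfy |r| <= 1 + max(|a_i/a_n|) for i = 0,...,n-1
where a_n is the leading coefficient.

Coefficients: [1, -7, -7, -7]
Leading coefficient a_n = 1
Ratios |a_i/a_n|: 7, 7, 7
Maximum ratio: 7
Cauchy's bound: |r| <= 1 + 7 = 8

Upper bound = 8


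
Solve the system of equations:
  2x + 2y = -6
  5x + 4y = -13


Using Cramer's rule:
Determinant D = (2)(4) - (5)(2) = 8 - 10 = -2
Dx = (-6)(4) - (-13)(2) = -24 + 26 = 2
Dy = (2)(-13) - (5)(-6) = -26 + 30 = 4
x = Dx/D = 2/-2 = -1
y = Dy/D = 4/-2 = -2

x = -1, y = -2


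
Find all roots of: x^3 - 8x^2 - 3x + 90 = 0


Let p(x) = x^3 - 8x^2 - 3x + 90. By the rational root theorem (leading coefficient 1), any rational root is an integer divisor of 90: try ±1, ±2, ... in turn.
Test x = 1: value = 80 ≠ 0.
Test x = -1: value = 84 ≠ 0.
Test x = 2: value = 60 ≠ 0.
Test x = -2: value = 56 ≠ 0.
Test x = 3: value = 36 ≠ 0.
Test x = -3: value = 0 ✓, so (x + 3) is a factor.
Synthetic division by (x + 3): bring down 1; 1(-3) - 8 = -11; (-11)(-3) - 3 = 30; 30(-3) + 90 = 0 → quotient x^2 - 11x + 30, remainder 0.
Solve the quadratic x^2 - 11x + 30 = 0: discriminant = (-11)^2 - 4(1)(30) = 121 - 120 = 1.
sqrt(1) = 1, so x = (11 ± 1)/2: x = 6 or x = 5.
Collecting all roots found:

x = -3, x = 5, x = 6


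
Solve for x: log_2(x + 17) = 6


Convert to exponential form: x + 17 = 2^6 = 64
x = 64 - 17 = 47
Check: log_2(47 + 17) = log_2(64) = log_2(64) = 6 ✓

x = 47


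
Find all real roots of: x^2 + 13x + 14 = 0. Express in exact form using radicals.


Using the quadratic formula: x = (-b ± sqrt(b^2 - 4ac)) / (2a)
Here a = 1, b = 13, c = 14
Discriminant = b^2 - 4ac = 13^2 - 4(1)(14) = 169 - 56 = 113
Since discriminant = 113 > 0, there are two real roots.
x = (-13 ± sqrt(113)) / 2
Numerically: x ≈ -1.1849 or x ≈ -11.8151

x = (-13 + sqrt(113)) / 2 or x = (-13 - sqrt(113)) / 2


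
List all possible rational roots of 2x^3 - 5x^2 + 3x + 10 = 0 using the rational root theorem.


Rational root theorem: possible roots are ±p/q where:
  p divides the constant term (10): p ∈ {1, 2, 5, 10}
  q divides the leading coefficient (2): q ∈ {1, 2}

All possible rational roots: -10, -5, -5/2, -2, -1, -1/2, 1/2, 1, 2, 5/2, 5, 10

-10, -5, -5/2, -2, -1, -1/2, 1/2, 1, 2, 5/2, 5, 10


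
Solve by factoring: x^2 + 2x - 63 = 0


We need two numbers that multiply to -63 and add to 2.
Those numbers are 9 and -7 (since 9 * (-7) = -63 and 9 + (-7) = 2).
So x^2 + 2x - 63 = (x + 9)(x - 7) = 0
Setting each factor to zero: x = -9 or x = 7

x = -9, x = 7


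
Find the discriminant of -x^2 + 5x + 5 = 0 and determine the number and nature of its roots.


For ax^2 + bx + c = 0, discriminant D = b^2 - 4ac
Here a = -1, b = 5, c = 5
D = (5)^2 - 4(-1)(5) = 25 + 20 = 45

D = 45 > 0 but not a perfect square
The equation has 2 distinct real irrational roots.

Discriminant = 45, 2 distinct real irrational roots


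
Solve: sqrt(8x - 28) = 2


Square both sides: 8x - 28 = 2^2 = 4
8x = 4 + 28 = 32
x = 4
Check: sqrt(8*4 - 28) = sqrt(4) = 2 ✓

x = 4


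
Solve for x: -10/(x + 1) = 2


Multiply both sides by (x + 1): -10 = 2(x + 1)
Distribute: -10 = 2x + 2
2x = -10 - 2 = -12
x = -6

x = -6


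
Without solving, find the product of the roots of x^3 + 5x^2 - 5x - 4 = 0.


By Vieta's formulas for x^3 + bx^2 + cx + d = 0:
  r1 + r2 + r3 = -b/a = -5
  r1*r2 + r1*r3 + r2*r3 = c/a = -5
  r1*r2*r3 = -d/a = 4


Product = 4


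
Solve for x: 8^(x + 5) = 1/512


Express both sides with the same base.
1/512 = 8^(-3)
Since the bases match, equate exponents: x + 5 = -3
So x = -3 - (5) = -8

x = -8


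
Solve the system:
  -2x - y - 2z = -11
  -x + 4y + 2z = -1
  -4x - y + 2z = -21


Using Cramer's rule. Expand each determinant along the first row.
D  = (-2)*[4*2 - 2*(-1)] - (-1)*[(-1)*2 - 2*(-4)] + (-2)*[(-1)*(-1) - 4*(-4)]
  = (-2)*(10) - (-1)*(6) + (-2)*(17) = -48
Dx = (-11)*[4*2 - 2*(-1)] - (-1)*[(-1)*2 - 2*(-21)] + (-2)*[(-1)*(-1) - 4*(-21)]
  = (-11)*(10) - (-1)*(40) + (-2)*(85) = -240
Dy = (-2)*[(-1)*2 - 2*(-21)] - (-11)*[(-1)*2 - 2*(-4)] + (-2)*[(-1)*(-21) - (-1)*(-4)]
  = (-2)*(40) - (-11)*(6) + (-2)*(17) = -48
Dz = (-2)*[4*(-21) - (-1)*(-1)] - (-1)*[(-1)*(-21) - (-1)*(-4)] + (-11)*[(-1)*(-1) - 4*(-4)]
  = (-2)*(-85) - (-1)*(17) + (-11)*(17) = 0
x = Dx/D = -240/-48 = 5, y = Dy/D = -48/-48 = 1, z = Dz/D = 0/-48 = 0
Check eq1: (-2)(5) + (-1)(1) + (-2)(0) = -11 = -11 ✓
Check eq2: (-1)(5) + (4)(1) + (2)(0) = -1 = -1 ✓
Check eq3: (-4)(5) + (-1)(1) + (2)(0) = -21 = -21 ✓

x = 5, y = 1, z = 0


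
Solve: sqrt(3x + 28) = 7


Square both sides: 3x + 28 = 7^2 = 49
3x = 49 - 28 = 21
x = 7
Check: sqrt(3*7 + 28) = sqrt(49) = 7 ✓

x = 7


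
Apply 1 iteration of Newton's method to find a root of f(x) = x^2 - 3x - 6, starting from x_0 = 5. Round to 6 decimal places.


Newton's method: x_(n+1) = x_n - f(x_n)/f'(x_n)
f(x) = x^2 - 3x - 6
f'(x) = 2x - 3

Iteration 1:
  f(5.000000) = 4.000000
  f'(5.000000) = 7.000000
  x_1 = 5.000000 - (4.000000)/(7.000000) = 4.428571

x_1 = 4.428571


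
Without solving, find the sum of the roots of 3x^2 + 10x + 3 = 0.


By Vieta's formulas for ax^2 + bx + c = 0:
  Sum of roots = -b/a
  Product of roots = c/a

Here a = 3, b = 10, c = 3
Sum = -(10)/3 = -10/3
Product = 3/3 = 1

Sum = -10/3


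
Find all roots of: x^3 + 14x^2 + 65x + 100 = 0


Let p(x) = x^3 + 14x^2 + 65x + 100. By the rational root theorem (leading coefficient 1), any rational root is an integer divisor of 100: try ±1, ±2, ... in turn.
Test x = 1: value = 180 ≠ 0.
Test x = -1: value = 48 ≠ 0.
Test x = 2: value = 294 ≠ 0.
Test x = -2: value = 18 ≠ 0.
Test x = 4: value = 648 ≠ 0.
Test x = -4: value = 0 ✓, so (x + 4) is a factor.
Synthetic division by (x + 4): bring down 1; 1(-4) + 14 = 10; 10(-4) + 65 = 25; 25(-4) + 100 = 0 → quotient x^2 + 10x + 25, remainder 0.
Solve the quadratic x^2 + 10x + 25 = 0: discriminant = 10^2 - 4(1)(25) = 100 - 100 = 0.
Discriminant = 0, so a double root: x = -10/2 = -5.
Collecting all roots found:

x = -5 (multiplicity 2), x = -4


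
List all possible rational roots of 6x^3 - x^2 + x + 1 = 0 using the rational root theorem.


Rational root theorem: possible roots are ±p/q where:
  p divides the constant term (1): p ∈ {1}
  q divides the leading coefficient (6): q ∈ {1, 2, 3, 6}

All possible rational roots: -1, -1/2, -1/3, -1/6, 1/6, 1/3, 1/2, 1

-1, -1/2, -1/3, -1/6, 1/6, 1/3, 1/2, 1


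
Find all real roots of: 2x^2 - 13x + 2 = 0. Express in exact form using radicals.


Using the quadratic formula: x = (-b ± sqrt(b^2 - 4ac)) / (2a)
Here a = 2, b = -13, c = 2
Discriminant = b^2 - 4ac = (-13)^2 - 4(2)(2) = 169 - 16 = 153
Since discriminant = 153 > 0, there are two real roots.
x = (13 ± 3*sqrt(17)) / 4
Numerically: x ≈ 6.3423 or x ≈ 0.1577

x = (13 + 3*sqrt(17)) / 4 or x = (13 - 3*sqrt(17)) / 4


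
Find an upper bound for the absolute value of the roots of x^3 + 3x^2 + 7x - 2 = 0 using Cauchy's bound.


Cauchy's bound: all roots r satisfy |r| <= 1 + max(|a_i/a_n|) for i = 0,...,n-1
where a_n is the leading coefficient.

Coefficients: [1, 3, 7, -2]
Leading coefficient a_n = 1
Ratios |a_i/a_n|: 3, 7, 2
Maximum ratio: 7
Cauchy's bound: |r| <= 1 + 7 = 8

Upper bound = 8


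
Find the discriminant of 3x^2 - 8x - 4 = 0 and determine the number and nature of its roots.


For ax^2 + bx + c = 0, discriminant D = b^2 - 4ac
Here a = 3, b = -8, c = -4
D = (-8)^2 - 4(3)(-4) = 64 + 48 = 112

D = 112 > 0 but not a perfect square
The equation has 2 distinct real irrational roots.

Discriminant = 112, 2 distinct real irrational roots


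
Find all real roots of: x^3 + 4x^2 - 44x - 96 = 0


Let p(x) = x^3 + 4x^2 - 44x - 96. By the rational root theorem (leading coefficient 1), any rational root is an integer divisor of 96: try ±1, ±2, ... in turn.
Test x = 1: value = -135 ≠ 0.
Test x = -1: value = -49 ≠ 0.
Test x = 2: value = -160 ≠ 0.
Test x = -2: value = 0 ✓, so (x + 2) is a factor.
Synthetic division by (x + 2): bring down 1; 1(-2) + 4 = 2; 2(-2) - 44 = -48; (-48)(-2) - 96 = 0 → quotient x^2 + 2x - 48, remainder 0.
Solve the quadratic x^2 + 2x - 48 = 0: discriminant = 2^2 - 4(1)(-48) = 4 + 192 = 196.
sqrt(196) = 14, so x = (-2 ± 14)/2: x = 6 or x = -8.

x = -8, x = -2, x = 6


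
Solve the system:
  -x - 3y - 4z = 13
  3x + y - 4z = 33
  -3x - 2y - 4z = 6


Using Cramer's rule. Expand each determinant along the first row.
D  = (-1)*[1*(-4) - (-4)*(-2)] - (-3)*[3*(-4) - (-4)*(-3)] + (-4)*[3*(-2) - 1*(-3)]
  = (-1)*(-12) - (-3)*(-24) + (-4)*(-3) = -48
Dx = 13*[1*(-4) - (-4)*(-2)] - (-3)*[33*(-4) - (-4)*6] + (-4)*[33*(-2) - 1*6]
  = 13*(-12) - (-3)*(-108) + (-4)*(-72) = -192
Dy = (-1)*[33*(-4) - (-4)*6] - 13*[3*(-4) - (-4)*(-3)] + (-4)*[3*6 - 33*(-3)]
  = (-1)*(-108) - 13*(-24) + (-4)*(117) = -48
Dz = (-1)*[1*6 - 33*(-2)] - (-3)*[3*6 - 33*(-3)] + 13*[3*(-2) - 1*(-3)]
  = (-1)*(72) - (-3)*(117) + 13*(-3) = 240
x = Dx/D = -192/-48 = 4, y = Dy/D = -48/-48 = 1, z = Dz/D = 240/-48 = -5
Check eq1: (-1)(4) + (-3)(1) + (-4)(-5) = 13 = 13 ✓
Check eq2: (3)(4) + (1)(1) + (-4)(-5) = 33 = 33 ✓
Check eq3: (-3)(4) + (-2)(1) + (-4)(-5) = 6 = 6 ✓

x = 4, y = 1, z = -5


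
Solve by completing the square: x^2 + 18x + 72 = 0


Start: x^2 + 18x + 72 = 0
Move constant: x^2 + 18x = -72
Half of 18 is 9, squared is 81
Add 81 to both sides: x^2 + 18x + 81 = 9
(x + 9)^2 = 9
x + 9 = ±3
x = -9 + 3 = -6 or x = -9 - 3 = -12

x = -12, x = -6


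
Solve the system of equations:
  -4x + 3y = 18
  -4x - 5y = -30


Using Cramer's rule:
Determinant D = (-4)(-5) - (-4)(3) = 20 + 12 = 32
Dx = (18)(-5) - (-30)(3) = -90 + 90 = 0
Dy = (-4)(-30) - (-4)(18) = 120 + 72 = 192
x = Dx/D = 0/32 = 0
y = Dy/D = 192/32 = 6

x = 0, y = 6


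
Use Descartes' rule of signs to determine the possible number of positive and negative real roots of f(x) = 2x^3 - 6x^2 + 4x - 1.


Descartes' rule of signs:

For positive roots, count sign changes in f(x) = 2x^3 - 6x^2 + 4x - 1:
Signs of coefficients: +, -, +, -
Number of sign changes: 3
Possible positive real roots: 3, 1

For negative roots, examine f(-x) = -2x^3 - 6x^2 - 4x - 1:
Signs of coefficients: -, -, -, -
Number of sign changes: 0
Possible negative real roots: 0

Positive roots: 3 or 1; Negative roots: 0


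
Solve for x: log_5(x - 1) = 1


Convert to exponential form: x - 1 = 5^1 = 5
x = 5 + 1 = 6
Check: log_5(6 - 1) = log_5(5) = log_5(5) = 1 ✓

x = 6


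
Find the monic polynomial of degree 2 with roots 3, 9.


A monic polynomial with roots 3, 9 is:
p(x) = (x - 3)(x - 9)
After multiplying by (x - 3): x - 3
After multiplying by (x - 9): x^2 - 12x + 27

x^2 - 12x + 27


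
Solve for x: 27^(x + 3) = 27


Express both sides with the same base.
27 = 27^1
Since the bases match, equate exponents: x + 3 = 1
So x = 1 - (3) = -2

x = -2


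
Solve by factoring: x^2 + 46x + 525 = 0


We need two numbers that multiply to 525 and add to 46.
Those numbers are 25 and 21 (since 25 * 21 = 525 and 25 + 21 = 46).
So x^2 + 46x + 525 = (x + 25)(x + 21) = 0
Setting each factor to zero: x = -25 or x = -21

x = -25, x = -21


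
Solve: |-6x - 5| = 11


An absolute value equation |expr| = 11 gives two cases:
Case 1: -6x - 5 = 11
  -6x = 16, so x = -8/3
Case 2: -6x - 5 = -11
  -6x = -6, so x = 1

x = -8/3, x = 1


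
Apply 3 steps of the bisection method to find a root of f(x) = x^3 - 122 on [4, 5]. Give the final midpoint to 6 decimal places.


f(x) = x^3 - 122
f(4) = -58 < 0
f(5) = 3 > 0

Step 1: midpoint = (4.000000 + 5.000000)/2 = 4.500000
  f(4.500000) = -30.875000
  f(mid) < 0, so root is in [4.500000, 5.000000]

Step 2: midpoint = (4.500000 + 5.000000)/2 = 4.750000
  f(4.750000) = -14.828125
  f(mid) < 0, so root is in [4.750000, 5.000000]

Step 3: midpoint = (4.750000 + 5.000000)/2 = 4.875000
  f(4.875000) = -6.142578
  f(mid) < 0, so root is in [4.875000, 5.000000]

midpoint = 4.875000


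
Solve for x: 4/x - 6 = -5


Subtract -6 from both sides: 4/x = 1
Multiply both sides by x: 4 = 1 * x
Divide by 1: x = 4

x = 4


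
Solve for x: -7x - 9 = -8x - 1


Starting with: -7x - 9 = -8x - 1
Move all x terms to left: (-7 + 8)x = -1 + 9
Simplify: x = 8
Divide both sides by 1: x = 8

x = 8


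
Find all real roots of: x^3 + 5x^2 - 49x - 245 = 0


Let p(x) = x^3 + 5x^2 - 49x - 245. By the rational root theorem (leading coefficient 1), any rational root is an integer divisor of 245: try ±1, ±2, ... in turn.
Test x = 1: value = -288 ≠ 0.
Test x = -1: value = -192 ≠ 0.
Test x = 5: value = -240 ≠ 0.
Test x = -5: value = 0 ✓, so (x + 5) is a factor.
Synthetic division by (x + 5): bring down 1; 1(-5) + 5 = 0; 0(-5) - 49 = -49; (-49)(-5) - 245 = 0 → quotient x^2 - 49, remainder 0.
Solve the quadratic x^2 - 49 = 0: discriminant = 0^2 - 4(1)(-49) = 0 + 196 = 196.
sqrt(196) = 14, so x = (0 ± 14)/2: x = 7 or x = -7.

x = -7, x = -5, x = 7


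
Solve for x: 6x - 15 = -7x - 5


Starting with: 6x - 15 = -7x - 5
Move all x terms to left: (6 + 7)x = -5 + 15
Simplify: 13x = 10
Divide both sides by 13: x = 10/13

x = 10/13


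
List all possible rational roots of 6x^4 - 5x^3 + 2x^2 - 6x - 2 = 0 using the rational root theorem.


Rational root theorem: possible roots are ±p/q where:
  p divides the constant term (-2): p ∈ {1, 2}
  q divides the leading coefficient (6): q ∈ {1, 2, 3, 6}

All possible rational roots: -2, -1, -2/3, -1/2, -1/3, -1/6, 1/6, 1/3, 1/2, 2/3, 1, 2

-2, -1, -2/3, -1/2, -1/3, -1/6, 1/6, 1/3, 1/2, 2/3, 1, 2


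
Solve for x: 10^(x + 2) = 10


Express both sides with the same base.
10 = 10^1
Since the bases match, equate exponents: x + 2 = 1
So x = 1 - (2) = -1

x = -1


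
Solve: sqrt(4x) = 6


Square both sides: 4x = 6^2 = 36
4x = 36 - 0 = 36
x = 9
Check: sqrt(4*9 + 0) = sqrt(36) = 6 ✓

x = 9


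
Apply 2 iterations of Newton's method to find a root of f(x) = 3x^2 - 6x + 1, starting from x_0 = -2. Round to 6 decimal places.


Newton's method: x_(n+1) = x_n - f(x_n)/f'(x_n)
f(x) = 3x^2 - 6x + 1
f'(x) = 6x - 6

Iteration 1:
  f(-2.000000) = 25.000000
  f'(-2.000000) = -18.000000
  x_1 = -2.000000 - (25.000000)/(-18.000000) = -0.611111

Iteration 2:
  f(-0.611111) = 5.787037
  f'(-0.611111) = -9.666667
  x_2 = -0.611111 - (5.787037)/(-9.666667) = -0.012452

x_2 = -0.012452


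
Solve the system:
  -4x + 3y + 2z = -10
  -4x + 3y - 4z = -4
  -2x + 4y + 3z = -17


Using Cramer's rule. Expand each determinant along the first row.
D  = (-4)*[3*3 - (-4)*4] - 3*[(-4)*3 - (-4)*(-2)] + 2*[(-4)*4 - 3*(-2)]
  = (-4)*(25) - 3*(-20) + 2*(-10) = -60
Dx = (-10)*[3*3 - (-4)*4] - 3*[(-4)*3 - (-4)*(-17)] + 2*[(-4)*4 - 3*(-17)]
  = (-10)*(25) - 3*(-80) + 2*(35) = 60
Dy = (-4)*[(-4)*3 - (-4)*(-17)] - (-10)*[(-4)*3 - (-4)*(-2)] + 2*[(-4)*(-17) - (-4)*(-2)]
  = (-4)*(-80) - (-10)*(-20) + 2*(60) = 240
Dz = (-4)*[3*(-17) - (-4)*4] - 3*[(-4)*(-17) - (-4)*(-2)] + (-10)*[(-4)*4 - 3*(-2)]
  = (-4)*(-35) - 3*(60) + (-10)*(-10) = 60
x = Dx/D = 60/-60 = -1, y = Dy/D = 240/-60 = -4, z = Dz/D = 60/-60 = -1
Check eq1: (-4)(-1) + (3)(-4) + (2)(-1) = -10 = -10 ✓
Check eq2: (-4)(-1) + (3)(-4) + (-4)(-1) = -4 = -4 ✓
Check eq3: (-2)(-1) + (4)(-4) + (3)(-1) = -17 = -17 ✓

x = -1, y = -4, z = -1


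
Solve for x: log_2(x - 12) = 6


Convert to exponential form: x - 12 = 2^6 = 64
x = 64 + 12 = 76
Check: log_2(76 - 12) = log_2(64) = log_2(64) = 6 ✓

x = 76


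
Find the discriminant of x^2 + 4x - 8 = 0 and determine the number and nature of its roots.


For ax^2 + bx + c = 0, discriminant D = b^2 - 4ac
Here a = 1, b = 4, c = -8
D = (4)^2 - 4(1)(-8) = 16 + 32 = 48

D = 48 > 0 but not a perfect square
The equation has 2 distinct real irrational roots.

Discriminant = 48, 2 distinct real irrational roots


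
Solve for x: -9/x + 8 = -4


Subtract 8 from both sides: -9/x = -12
Multiply both sides by x: -9 = -12 * x
Divide by -12: x = 3/4

x = 3/4


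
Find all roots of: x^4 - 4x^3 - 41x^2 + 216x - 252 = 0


Let p(x) = x^4 - 4x^3 - 41x^2 + 216x - 252. By the rational root theorem (leading coefficient 1), any rational root is an integer divisor of 252: try ±1, ±2, ... in turn.
Test x = 1: value = -80 ≠ 0.
Test x = -1: value = -504 ≠ 0.
Test x = 2: value = 0 ✓, so (x - 2) is a factor.
Synthetic division by (x - 2): bring down 1; 1(2) - 4 = -2; (-2)(2) - 41 = -45; (-45)(2) + 216 = 126; 126(2) - 252 = 0 → quotient x^3 - 2x^2 - 45x + 126, remainder 0.
Continue with the quotient x^3 - 2x^2 - 45x + 126 (candidates must divide 126; re-test x = 2 first in case it repeats).
Test x = 2: value = 36 ≠ 0.
Test x = -2: value = 200 ≠ 0.
Test x = 3: value = 0 ✓, so (x - 3) is a factor.
Synthetic division by (x - 3): bring down 1; 1(3) - 2 = 1; 1(3) - 45 = -42; (-42)(3) + 126 = 0 → quotient x^2 + x - 42, remainder 0.
Solve the quadratic x^2 + x - 42 = 0: discriminant = 1^2 - 4(1)(-42) = 1 + 168 = 169.
sqrt(169) = 13, so x = (-1 ± 13)/2: x = 6 or x = -7.
Collecting all roots found:

x = -7, x = 2, x = 3, x = 6


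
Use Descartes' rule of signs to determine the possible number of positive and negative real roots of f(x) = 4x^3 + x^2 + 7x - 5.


Descartes' rule of signs:

For positive roots, count sign changes in f(x) = 4x^3 + x^2 + 7x - 5:
Signs of coefficients: +, +, +, -
Number of sign changes: 1
Possible positive real roots: 1

For negative roots, examine f(-x) = -4x^3 + x^2 - 7x - 5:
Signs of coefficients: -, +, -, -
Number of sign changes: 2
Possible negative real roots: 2, 0

Positive roots: 1; Negative roots: 2 or 0


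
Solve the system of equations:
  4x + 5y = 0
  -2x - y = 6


Using Cramer's rule:
Determinant D = (4)(-1) - (-2)(5) = -4 + 10 = 6
Dx = (0)(-1) - (6)(5) = 0 - 30 = -30
Dy = (4)(6) - (-2)(0) = 24 - 0 = 24
x = Dx/D = -30/6 = -5
y = Dy/D = 24/6 = 4

x = -5, y = 4


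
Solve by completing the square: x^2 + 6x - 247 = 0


Start: x^2 + 6x - 247 = 0
Move constant: x^2 + 6x = 247
Half of 6 is 3, squared is 9
Add 9 to both sides: x^2 + 6x + 9 = 256
(x + 3)^2 = 256
x + 3 = ±16
x = -3 + 16 = 13 or x = -3 - 16 = -19

x = -19, x = 13


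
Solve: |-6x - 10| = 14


An absolute value equation |expr| = 14 gives two cases:
Case 1: -6x - 10 = 14
  -6x = 24, so x = -4
Case 2: -6x - 10 = -14
  -6x = -4, so x = 2/3

x = -4, x = 2/3


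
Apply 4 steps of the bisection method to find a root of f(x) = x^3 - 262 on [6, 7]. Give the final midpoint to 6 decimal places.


f(x) = x^3 - 262
f(6) = -46 < 0
f(7) = 81 > 0

Step 1: midpoint = (6.000000 + 7.000000)/2 = 6.500000
  f(6.500000) = 12.625000
  f(mid) > 0, so root is in [6.000000, 6.500000]

Step 2: midpoint = (6.000000 + 6.500000)/2 = 6.250000
  f(6.250000) = -17.859375
  f(mid) < 0, so root is in [6.250000, 6.500000]

Step 3: midpoint = (6.250000 + 6.500000)/2 = 6.375000
  f(6.375000) = -2.916016
  f(mid) < 0, so root is in [6.375000, 6.500000]

Step 4: midpoint = (6.375000 + 6.500000)/2 = 6.437500
  f(6.437500) = 4.779053
  f(mid) > 0, so root is in [6.375000, 6.437500]

midpoint = 6.437500


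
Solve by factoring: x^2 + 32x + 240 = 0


We need two numbers that multiply to 240 and add to 32.
Those numbers are 12 and 20 (since 12 * 20 = 240 and 12 + 20 = 32).
So x^2 + 32x + 240 = (x + 12)(x + 20) = 0
Setting each factor to zero: x = -12 or x = -20

x = -20, x = -12


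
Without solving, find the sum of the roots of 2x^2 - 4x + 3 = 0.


By Vieta's formulas for ax^2 + bx + c = 0:
  Sum of roots = -b/a
  Product of roots = c/a

Here a = 2, b = -4, c = 3
Sum = -(-4)/2 = 2
Product = 3/2 = 3/2

Sum = 2


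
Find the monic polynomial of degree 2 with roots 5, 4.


A monic polynomial with roots 5, 4 is:
p(x) = (x - 5)(x - 4)
After multiplying by (x - 5): x - 5
After multiplying by (x - 4): x^2 - 9x + 20

x^2 - 9x + 20


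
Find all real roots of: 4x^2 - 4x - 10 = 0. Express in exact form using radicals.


Using the quadratic formula: x = (-b ± sqrt(b^2 - 4ac)) / (2a)
Here a = 4, b = -4, c = -10
Discriminant = b^2 - 4ac = (-4)^2 - 4(4)(-10) = 16 + 160 = 176
Since discriminant = 176 > 0, there are two real roots.
x = (4 ± 4*sqrt(11)) / 8
Simplifying: x = (1 ± sqrt(11)) / 2
Numerically: x ≈ 2.1583 or x ≈ -1.1583

x = (1 + sqrt(11)) / 2 or x = (1 - sqrt(11)) / 2


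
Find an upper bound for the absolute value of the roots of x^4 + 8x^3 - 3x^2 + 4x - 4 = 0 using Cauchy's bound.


Cauchy's bound: all roots r satisfy |r| <= 1 + max(|a_i/a_n|) for i = 0,...,n-1
where a_n is the leading coefficient.

Coefficients: [1, 8, -3, 4, -4]
Leading coefficient a_n = 1
Ratios |a_i/a_n|: 8, 3, 4, 4
Maximum ratio: 8
Cauchy's bound: |r| <= 1 + 8 = 9

Upper bound = 9


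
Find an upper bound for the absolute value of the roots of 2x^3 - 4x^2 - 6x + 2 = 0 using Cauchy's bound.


Cauchy's bound: all roots r satisfy |r| <= 1 + max(|a_i/a_n|) for i = 0,...,n-1
where a_n is the leading coefficient.

Coefficients: [2, -4, -6, 2]
Leading coefficient a_n = 2
Ratios |a_i/a_n|: 2, 3, 1
Maximum ratio: 3
Cauchy's bound: |r| <= 1 + 3 = 4

Upper bound = 4


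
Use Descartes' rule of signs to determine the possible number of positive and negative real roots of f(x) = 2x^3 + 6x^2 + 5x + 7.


Descartes' rule of signs:

For positive roots, count sign changes in f(x) = 2x^3 + 6x^2 + 5x + 7:
Signs of coefficients: +, +, +, +
Number of sign changes: 0
Possible positive real roots: 0

For negative roots, examine f(-x) = -2x^3 + 6x^2 - 5x + 7:
Signs of coefficients: -, +, -, +
Number of sign changes: 3
Possible negative real roots: 3, 1

Positive roots: 0; Negative roots: 3 or 1


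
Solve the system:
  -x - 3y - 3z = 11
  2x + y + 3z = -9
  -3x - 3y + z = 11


Using Cramer's rule. Expand each determinant along the first row.
D  = (-1)*[1*1 - 3*(-3)] - (-3)*[2*1 - 3*(-3)] + (-3)*[2*(-3) - 1*(-3)]
  = (-1)*(10) - (-3)*(11) + (-3)*(-3) = 32
Dx = 11*[1*1 - 3*(-3)] - (-3)*[(-9)*1 - 3*11] + (-3)*[(-9)*(-3) - 1*11]
  = 11*(10) - (-3)*(-42) + (-3)*(16) = -64
Dy = (-1)*[(-9)*1 - 3*11] - 11*[2*1 - 3*(-3)] + (-3)*[2*11 - (-9)*(-3)]
  = (-1)*(-42) - 11*(11) + (-3)*(-5) = -64
Dz = (-1)*[1*11 - (-9)*(-3)] - (-3)*[2*11 - (-9)*(-3)] + 11*[2*(-3) - 1*(-3)]
  = (-1)*(-16) - (-3)*(-5) + 11*(-3) = -32
x = Dx/D = -64/32 = -2, y = Dy/D = -64/32 = -2, z = Dz/D = -32/32 = -1
Check eq1: (-1)(-2) + (-3)(-2) + (-3)(-1) = 11 = 11 ✓
Check eq2: (2)(-2) + (1)(-2) + (3)(-1) = -9 = -9 ✓
Check eq3: (-3)(-2) + (-3)(-2) + (1)(-1) = 11 = 11 ✓

x = -2, y = -2, z = -1


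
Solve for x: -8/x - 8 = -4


Subtract -8 from both sides: -8/x = 4
Multiply both sides by x: -8 = 4 * x
Divide by 4: x = -2

x = -2


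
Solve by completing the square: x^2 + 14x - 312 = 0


Start: x^2 + 14x - 312 = 0
Move constant: x^2 + 14x = 312
Half of 14 is 7, squared is 49
Add 49 to both sides: x^2 + 14x + 49 = 361
(x + 7)^2 = 361
x + 7 = ±19
x = -7 + 19 = 12 or x = -7 - 19 = -26

x = -26, x = 12


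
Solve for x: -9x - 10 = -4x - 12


Starting with: -9x - 10 = -4x - 12
Move all x terms to left: (-9 + 4)x = -12 + 10
Simplify: -5x = -2
Divide both sides by -5: x = 2/5

x = 2/5


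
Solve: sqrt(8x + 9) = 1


Square both sides: 8x + 9 = 1^2 = 1
8x = 1 - 9 = -8
x = -1
Check: sqrt(8*(-1) + 9) = sqrt(1) = 1 ✓

x = -1


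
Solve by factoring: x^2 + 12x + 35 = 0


We need two numbers that multiply to 35 and add to 12.
Those numbers are 5 and 7 (since 5 * 7 = 35 and 5 + 7 = 12).
So x^2 + 12x + 35 = (x + 5)(x + 7) = 0
Setting each factor to zero: x = -5 or x = -7

x = -7, x = -5


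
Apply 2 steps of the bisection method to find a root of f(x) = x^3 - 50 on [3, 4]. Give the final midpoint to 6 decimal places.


f(x) = x^3 - 50
f(3) = -23 < 0
f(4) = 14 > 0

Step 1: midpoint = (3.000000 + 4.000000)/2 = 3.500000
  f(3.500000) = -7.125000
  f(mid) < 0, so root is in [3.500000, 4.000000]

Step 2: midpoint = (3.500000 + 4.000000)/2 = 3.750000
  f(3.750000) = 2.734375
  f(mid) > 0, so root is in [3.500000, 3.750000]

midpoint = 3.750000


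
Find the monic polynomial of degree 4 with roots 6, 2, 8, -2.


A monic polynomial with roots 6, 2, 8, -2 is:
p(x) = (x - 6)(x - 2)(x - 8)(x + 2)
After multiplying by (x - 6): x - 6
After multiplying by (x - 2): x^2 - 8x + 12
After multiplying by (x - 8): x^3 - 16x^2 + 76x - 96
After multiplying by (x + 2): x^4 - 14x^3 + 44x^2 + 56x - 192

x^4 - 14x^3 + 44x^2 + 56x - 192


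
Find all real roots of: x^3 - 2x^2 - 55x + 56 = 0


Let p(x) = x^3 - 2x^2 - 55x + 56. By the rational root theorem (leading coefficient 1), any rational root is an integer divisor of 56: try ±1, ±2, ... in turn.
Test x = 1: value = 0 ✓, so (x - 1) is a factor.
Synthetic division by (x - 1): bring down 1; 1(1) - 2 = -1; (-1)(1) - 55 = -56; (-56)(1) + 56 = 0 → quotient x^2 - x - 56, remainder 0.
Solve the quadratic x^2 - x - 56 = 0: discriminant = (-1)^2 - 4(1)(-56) = 1 + 224 = 225.
sqrt(225) = 15, so x = (1 ± 15)/2: x = 8 or x = -7.

x = -7, x = 1, x = 8


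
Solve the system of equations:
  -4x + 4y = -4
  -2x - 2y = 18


Using Cramer's rule:
Determinant D = (-4)(-2) - (-2)(4) = 8 + 8 = 16
Dx = (-4)(-2) - (18)(4) = 8 - 72 = -64
Dy = (-4)(18) - (-2)(-4) = -72 - 8 = -80
x = Dx/D = -64/16 = -4
y = Dy/D = -80/16 = -5

x = -4, y = -5


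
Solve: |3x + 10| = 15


An absolute value equation |expr| = 15 gives two cases:
Case 1: 3x + 10 = 15
  3x = 5, so x = 5/3
Case 2: 3x + 10 = -15
  3x = -25, so x = -25/3

x = -25/3, x = 5/3


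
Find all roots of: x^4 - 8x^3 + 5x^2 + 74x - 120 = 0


Let p(x) = x^4 - 8x^3 + 5x^2 + 74x - 120. By the rational root theorem (leading coefficient 1), any rational root is an integer divisor of 120: try ±1, ±2, ... in turn.
Test x = 1: value = -48 ≠ 0.
Test x = -1: value = -180 ≠ 0.
Test x = 2: value = 0 ✓, so (x - 2) is a factor.
Synthetic division by (x - 2): bring down 1; 1(2) - 8 = -6; (-6)(2) + 5 = -7; (-7)(2) + 74 = 60; 60(2) - 120 = 0 → quotient x^3 - 6x^2 - 7x + 60, remainder 0.
Continue with the quotient x^3 - 6x^2 - 7x + 60 (candidates must divide 60; re-test x = 2 first in case it repeats).
Test x = 2: value = 30 ≠ 0.
Test x = -2: value = 42 ≠ 0.
Test x = 3: value = 12 ≠ 0.
Test x = -3: value = 0 ✓, so (x + 3) is a factor.
Synthetic division by (x + 3): bring down 1; 1(-3) - 6 = -9; (-9)(-3) - 7 = 20; 20(-3) + 60 = 0 → quotient x^2 - 9x + 20, remainder 0.
Solve the quadratic x^2 - 9x + 20 = 0: discriminant = (-9)^2 - 4(1)(20) = 81 - 80 = 1.
sqrt(1) = 1, so x = (9 ± 1)/2: x = 5 or x = 4.
Collecting all roots found:

x = -3, x = 2, x = 4, x = 5


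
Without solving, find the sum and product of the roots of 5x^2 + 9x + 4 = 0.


By Vieta's formulas for ax^2 + bx + c = 0:
  Sum of roots = -b/a
  Product of roots = c/a

Here a = 5, b = 9, c = 4
Sum = -(9)/5 = -9/5
Product = 4/5 = 4/5

Sum = -9/5, Product = 4/5


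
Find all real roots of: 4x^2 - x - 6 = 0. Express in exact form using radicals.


Using the quadratic formula: x = (-b ± sqrt(b^2 - 4ac)) / (2a)
Here a = 4, b = -1, c = -6
Discriminant = b^2 - 4ac = (-1)^2 - 4(4)(-6) = 1 + 96 = 97
Since discriminant = 97 > 0, there are two real roots.
x = (1 ± sqrt(97)) / 8
Numerically: x ≈ 1.3561 or x ≈ -1.1061

x = (1 + sqrt(97)) / 8 or x = (1 - sqrt(97)) / 8


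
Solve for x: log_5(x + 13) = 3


Convert to exponential form: x + 13 = 5^3 = 125
x = 125 - 13 = 112
Check: log_5(112 + 13) = log_5(125) = log_5(125) = 3 ✓

x = 112


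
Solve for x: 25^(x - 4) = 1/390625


Express both sides with the same base.
1/390625 = 25^(-4)
Since the bases match, equate exponents: x - 4 = -4
So x = -4 - (-4) = 0

x = 0


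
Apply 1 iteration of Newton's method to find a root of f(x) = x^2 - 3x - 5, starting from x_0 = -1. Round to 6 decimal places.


Newton's method: x_(n+1) = x_n - f(x_n)/f'(x_n)
f(x) = x^2 - 3x - 5
f'(x) = 2x - 3

Iteration 1:
  f(-1.000000) = -1.000000
  f'(-1.000000) = -5.000000
  x_1 = -1.000000 - (-1.000000)/(-5.000000) = -1.200000

x_1 = -1.200000


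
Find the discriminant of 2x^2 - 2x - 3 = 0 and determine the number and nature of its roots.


For ax^2 + bx + c = 0, discriminant D = b^2 - 4ac
Here a = 2, b = -2, c = -3
D = (-2)^2 - 4(2)(-3) = 4 + 24 = 28

D = 28 > 0 but not a perfect square
The equation has 2 distinct real irrational roots.

Discriminant = 28, 2 distinct real irrational roots


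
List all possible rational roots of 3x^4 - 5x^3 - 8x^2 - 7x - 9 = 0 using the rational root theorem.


Rational root theorem: possible roots are ±p/q where:
  p divides the constant term (-9): p ∈ {1, 3, 9}
  q divides the leading coefficient (3): q ∈ {1, 3}

All possible rational roots: -9, -3, -1, -1/3, 1/3, 1, 3, 9

-9, -3, -1, -1/3, 1/3, 1, 3, 9


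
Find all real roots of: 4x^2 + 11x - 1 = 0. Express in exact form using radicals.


Using the quadratic formula: x = (-b ± sqrt(b^2 - 4ac)) / (2a)
Here a = 4, b = 11, c = -1
Discriminant = b^2 - 4ac = 11^2 - 4(4)(-1) = 121 + 16 = 137
Since discriminant = 137 > 0, there are two real roots.
x = (-11 ± sqrt(137)) / 8
Numerically: x ≈ 0.0881 or x ≈ -2.8381

x = (-11 + sqrt(137)) / 8 or x = (-11 - sqrt(137)) / 8


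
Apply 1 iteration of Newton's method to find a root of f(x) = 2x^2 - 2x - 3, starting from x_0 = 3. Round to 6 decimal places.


Newton's method: x_(n+1) = x_n - f(x_n)/f'(x_n)
f(x) = 2x^2 - 2x - 3
f'(x) = 4x - 2

Iteration 1:
  f(3.000000) = 9.000000
  f'(3.000000) = 10.000000
  x_1 = 3.000000 - (9.000000)/(10.000000) = 2.100000

x_1 = 2.100000


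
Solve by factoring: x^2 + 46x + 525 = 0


We need two numbers that multiply to 525 and add to 46.
Those numbers are 21 and 25 (since 21 * 25 = 525 and 21 + 25 = 46).
So x^2 + 46x + 525 = (x + 21)(x + 25) = 0
Setting each factor to zero: x = -21 or x = -25

x = -25, x = -21


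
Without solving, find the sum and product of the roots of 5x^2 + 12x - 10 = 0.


By Vieta's formulas for ax^2 + bx + c = 0:
  Sum of roots = -b/a
  Product of roots = c/a

Here a = 5, b = 12, c = -10
Sum = -(12)/5 = -12/5
Product = -10/5 = -2

Sum = -12/5, Product = -2


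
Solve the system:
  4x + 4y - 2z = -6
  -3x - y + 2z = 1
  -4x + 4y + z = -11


Using Cramer's rule. Expand each determinant along the first row.
D  = 4*[(-1)*1 - 2*4] - 4*[(-3)*1 - 2*(-4)] + (-2)*[(-3)*4 - (-1)*(-4)]
  = 4*(-9) - 4*(5) + (-2)*(-16) = -24
Dx = (-6)*[(-1)*1 - 2*4] - 4*[1*1 - 2*(-11)] + (-2)*[1*4 - (-1)*(-11)]
  = (-6)*(-9) - 4*(23) + (-2)*(-7) = -24
Dy = 4*[1*1 - 2*(-11)] - (-6)*[(-3)*1 - 2*(-4)] + (-2)*[(-3)*(-11) - 1*(-4)]
  = 4*(23) - (-6)*(5) + (-2)*(37) = 48
Dz = 4*[(-1)*(-11) - 1*4] - 4*[(-3)*(-11) - 1*(-4)] + (-6)*[(-3)*4 - (-1)*(-4)]
  = 4*(7) - 4*(37) + (-6)*(-16) = -24
x = Dx/D = -24/-24 = 1, y = Dy/D = 48/-24 = -2, z = Dz/D = -24/-24 = 1
Check eq1: (4)(1) + (4)(-2) + (-2)(1) = -6 = -6 ✓
Check eq2: (-3)(1) + (-1)(-2) + (2)(1) = 1 = 1 ✓
Check eq3: (-4)(1) + (4)(-2) + (1)(1) = -11 = -11 ✓

x = 1, y = -2, z = 1


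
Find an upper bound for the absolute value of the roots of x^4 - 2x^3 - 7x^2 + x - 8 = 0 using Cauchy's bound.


Cauchy's bound: all roots r satisfy |r| <= 1 + max(|a_i/a_n|) for i = 0,...,n-1
where a_n is the leading coefficient.

Coefficients: [1, -2, -7, 1, -8]
Leading coefficient a_n = 1
Ratios |a_i/a_n|: 2, 7, 1, 8
Maximum ratio: 8
Cauchy's bound: |r| <= 1 + 8 = 9

Upper bound = 9


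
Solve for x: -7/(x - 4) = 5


Multiply both sides by (x - 4): -7 = 5(x - 4)
Distribute: -7 = 5x - 20
5x = -7 + 20 = 13
x = 13/5

x = 13/5


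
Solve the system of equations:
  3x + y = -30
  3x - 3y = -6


Using Cramer's rule:
Determinant D = (3)(-3) - (3)(1) = -9 - 3 = -12
Dx = (-30)(-3) - (-6)(1) = 90 + 6 = 96
Dy = (3)(-6) - (3)(-30) = -18 + 90 = 72
x = Dx/D = 96/-12 = -8
y = Dy/D = 72/-12 = -6

x = -8, y = -6


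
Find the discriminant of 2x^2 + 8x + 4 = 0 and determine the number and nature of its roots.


For ax^2 + bx + c = 0, discriminant D = b^2 - 4ac
Here a = 2, b = 8, c = 4
D = (8)^2 - 4(2)(4) = 64 - 32 = 32

D = 32 > 0 but not a perfect square
The equation has 2 distinct real irrational roots.

Discriminant = 32, 2 distinct real irrational roots
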